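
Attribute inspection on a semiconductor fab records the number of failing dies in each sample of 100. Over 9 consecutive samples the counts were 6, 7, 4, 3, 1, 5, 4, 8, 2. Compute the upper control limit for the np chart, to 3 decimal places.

10.627

p̄ = Σdᵢ / (k·n) = 40 / (9 × 100) = 0.04444
UCL = np̄ + 3·√(np̄(1−p̄)) = 4.4444 + 3 × √(4.4444×0.95556) = 4.4444 + 3 × 2.0608 = 10.6269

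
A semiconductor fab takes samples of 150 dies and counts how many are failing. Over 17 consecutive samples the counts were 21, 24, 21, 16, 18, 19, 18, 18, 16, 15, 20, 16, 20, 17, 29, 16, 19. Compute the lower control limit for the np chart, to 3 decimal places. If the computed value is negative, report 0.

6.780

p̄ = Σdᵢ / (k·n) = 323 / (17 × 150) = 0.12667
LCL = np̄ − 3·√(np̄(1−p̄)) = 19.0000 − 3 × 4.0735 = 6.7795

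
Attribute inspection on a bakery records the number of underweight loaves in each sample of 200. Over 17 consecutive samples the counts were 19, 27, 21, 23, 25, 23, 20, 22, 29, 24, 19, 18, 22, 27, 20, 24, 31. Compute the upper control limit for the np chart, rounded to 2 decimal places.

p̄ = Σdᵢ / (k·n) = 394 / (17 × 200) = 0.11588
UCL = np̄ + 3·√(np̄(1−p̄)) = 23.1765 + 3 × √(23.1765×0.88412) = 23.1765 + 3 × 4.5267 = 36.7565

36.76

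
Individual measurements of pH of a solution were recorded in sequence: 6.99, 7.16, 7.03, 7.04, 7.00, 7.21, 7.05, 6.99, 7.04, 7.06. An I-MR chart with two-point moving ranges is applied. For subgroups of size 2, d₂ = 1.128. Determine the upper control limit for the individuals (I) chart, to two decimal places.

X̄ = (6.99 + 7.16 + 7.03 + 7.04 + 7.00 + 7.21 + 7.05 + 6.99 + 7.04 + 7.06) / 10 = 7.0570
Moving ranges: 0.17, 0.13, 0.01, 0.04, 0.21, 0.16, 0.06, 0.05, 0.02; M̄R̄ = 0.8500 / 9 = 0.0944
UCL = X̄ + 3·M̄R̄/d₂ = 7.0570 + 3 × 0.0944 / 1.128 = 7.3082

7.31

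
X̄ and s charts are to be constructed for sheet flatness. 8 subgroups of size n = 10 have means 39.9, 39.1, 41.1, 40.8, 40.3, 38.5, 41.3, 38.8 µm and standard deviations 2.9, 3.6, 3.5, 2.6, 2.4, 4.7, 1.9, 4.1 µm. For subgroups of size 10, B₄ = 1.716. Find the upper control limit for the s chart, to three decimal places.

5.513

s̄ = (2.9 + 3.6 + 3.5 + 2.6 + 2.4 + 4.7 + 1.9 + 4.1) / 8 = 3.2125
UCL_s = B₄·s̄ = 1.716 × 3.2125 = 5.5126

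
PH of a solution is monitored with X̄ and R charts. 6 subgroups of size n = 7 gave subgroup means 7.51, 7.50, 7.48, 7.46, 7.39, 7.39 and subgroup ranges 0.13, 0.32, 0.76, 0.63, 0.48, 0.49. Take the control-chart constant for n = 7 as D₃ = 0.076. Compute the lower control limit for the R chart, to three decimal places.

0.036

R̄ = (0.13 + 0.32 + 0.76 + 0.63 + 0.48 + 0.49) / 6 = 2.8100 / 6 = 0.4683
LCL_R = D₃·R̄ = 0.076 × 0.4683 = 0.0356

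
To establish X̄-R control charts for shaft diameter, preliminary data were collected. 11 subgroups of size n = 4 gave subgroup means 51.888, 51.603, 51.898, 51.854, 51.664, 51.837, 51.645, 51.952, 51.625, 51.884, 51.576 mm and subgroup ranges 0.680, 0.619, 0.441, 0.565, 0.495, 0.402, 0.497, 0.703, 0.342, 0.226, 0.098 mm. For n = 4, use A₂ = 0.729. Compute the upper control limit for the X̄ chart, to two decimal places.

52.10

X̄̄ = (51.888 + 51.603 + 51.898 + 51.854 + 51.664 + 51.837 + 51.645 + 51.952 + 51.625 + 51.884 + 51.576) / 11 = 569.4260 / 11 = 51.7660
R̄ = (0.680 + 0.619 + 0.441 + 0.565 + 0.495 + 0.402 + 0.497 + 0.703 + 0.342 + 0.226 + 0.098) / 11 = 5.0680 / 11 = 0.4607
UCL = X̄̄ + A₂·R̄ = 51.7660 + 0.729 × 0.4607 = 52.1019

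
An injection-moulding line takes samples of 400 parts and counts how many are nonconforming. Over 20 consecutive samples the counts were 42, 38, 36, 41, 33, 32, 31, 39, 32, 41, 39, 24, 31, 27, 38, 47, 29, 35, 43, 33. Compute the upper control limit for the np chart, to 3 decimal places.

52.624

p̄ = Σdᵢ / (k·n) = 711 / (20 × 400) = 0.08887
UCL = np̄ + 3·√(np̄(1−p̄)) = 35.5500 + 3 × √(35.5500×0.91112) = 35.5500 + 3 × 5.6913 = 52.6238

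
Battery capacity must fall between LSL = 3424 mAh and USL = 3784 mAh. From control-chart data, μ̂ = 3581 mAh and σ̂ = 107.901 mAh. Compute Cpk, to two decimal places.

Cpu = (USL − μ̂) / (3σ̂) = (3784 − 3581) / (3 × 107.901) = 0.6271; Cpl = (μ̂ − LSL) / (3σ̂) = (3581 − 3424) / (3 × 107.901) = 0.4850; Cpk = min(Cpu, Cpl) = 0.4850

0.49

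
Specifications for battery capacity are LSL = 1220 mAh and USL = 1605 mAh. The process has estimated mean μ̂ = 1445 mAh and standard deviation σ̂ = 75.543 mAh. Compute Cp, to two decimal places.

Cp = (USL − LSL) / (6σ̂) = (1605 − 1220) / (6 × 75.543) = 385.0000 / 453.2580 = 0.8494

0.85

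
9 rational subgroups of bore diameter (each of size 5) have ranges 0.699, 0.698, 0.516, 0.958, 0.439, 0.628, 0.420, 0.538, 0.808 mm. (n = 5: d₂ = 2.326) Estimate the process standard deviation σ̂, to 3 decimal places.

0.272

R̄ = (0.699 + 0.698 + 0.516 + 0.958 + 0.439 + 0.628 + 0.420 + 0.538 + 0.808) / 9 = 0.6338
σ̂ = R̄ / d₂ = 0.6338 / 2.326 = 0.2725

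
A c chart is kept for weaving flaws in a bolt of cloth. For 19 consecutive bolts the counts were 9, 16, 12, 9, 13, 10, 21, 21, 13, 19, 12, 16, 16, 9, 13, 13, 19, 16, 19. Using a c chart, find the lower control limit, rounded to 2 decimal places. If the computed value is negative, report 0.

3.09

c̄ = (9 + 16 + 12 + 9 + 13 + 10 + 21 + 21 + 13 + 19 + 12 + 16 + 16 + 9 + 13 + 13 + 19 + 16 + 19) / 19 = 276 / 19 = 14.5263
LCL = c̄ − 3√c̄ = 14.5263 − 3 × 3.8113 = 3.0923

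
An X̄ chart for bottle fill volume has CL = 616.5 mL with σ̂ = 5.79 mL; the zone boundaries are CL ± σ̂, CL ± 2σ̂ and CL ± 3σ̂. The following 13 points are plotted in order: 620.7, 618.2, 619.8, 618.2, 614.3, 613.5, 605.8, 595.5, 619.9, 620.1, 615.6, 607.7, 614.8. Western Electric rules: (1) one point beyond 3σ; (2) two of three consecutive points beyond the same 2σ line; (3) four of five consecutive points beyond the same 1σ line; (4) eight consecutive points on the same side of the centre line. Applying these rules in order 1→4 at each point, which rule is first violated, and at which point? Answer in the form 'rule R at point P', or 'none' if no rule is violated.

Zone of each point (C = within 1σ̂, B = 1σ̂–2σ̂, A = 2σ̂–3σ̂, * = beyond 3σ̂; sign = side of CL): 1:+C, 2:+C, 3:+C, 4:+C, 5:-C, 6:-C, 7:-B, 8:-*, 9:+C, 10:+C, 11:-C, 12:-B, 13:-C
Rule 1 (one point beyond the 3σ limits) is satisfied at point 8.

rule 1 at point 8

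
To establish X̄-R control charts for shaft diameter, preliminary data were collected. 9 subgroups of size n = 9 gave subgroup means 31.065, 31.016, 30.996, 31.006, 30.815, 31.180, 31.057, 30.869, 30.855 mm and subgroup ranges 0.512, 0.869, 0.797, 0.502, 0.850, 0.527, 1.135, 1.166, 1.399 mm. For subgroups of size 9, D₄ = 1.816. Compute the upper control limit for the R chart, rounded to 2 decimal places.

1.57

R̄ = (0.512 + 0.869 + 0.797 + 0.502 + 0.850 + 0.527 + 1.135 + 1.166 + 1.399) / 9 = 7.7570 / 9 = 0.8619
UCL_R = D₄·R̄ = 1.816 × 0.8619 = 1.5652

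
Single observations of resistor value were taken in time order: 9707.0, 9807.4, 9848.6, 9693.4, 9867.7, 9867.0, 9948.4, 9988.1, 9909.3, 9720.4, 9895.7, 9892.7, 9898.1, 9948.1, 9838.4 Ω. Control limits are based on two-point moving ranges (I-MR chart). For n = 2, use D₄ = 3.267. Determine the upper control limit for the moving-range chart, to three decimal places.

280.962

Moving ranges: 100.4, 41.2, 155.2, 174.3, 0.7, 81.4, 39.7, 78.8, 188.9, 175.3, 3.0, 5.4, 50.0, 109.7; M̄R̄ = 1204.0000 / 14 = 86.0000
UCL_MR = D₄·M̄R̄ = 3.267 × 86.0000 = 280.9620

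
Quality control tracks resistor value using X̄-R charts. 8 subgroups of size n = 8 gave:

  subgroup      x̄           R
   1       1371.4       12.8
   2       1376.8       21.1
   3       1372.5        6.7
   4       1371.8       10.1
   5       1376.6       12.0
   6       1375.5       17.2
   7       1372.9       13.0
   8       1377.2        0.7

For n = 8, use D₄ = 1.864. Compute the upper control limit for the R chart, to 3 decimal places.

R̄ = (12.8 + 21.1 + 6.7 + 10.1 + 12.0 + 17.2 + 13.0 + 0.7) / 8 = 93.6000 / 8 = 11.7000
UCL_R = D₄·R̄ = 1.864 × 11.7000 = 21.8088

21.809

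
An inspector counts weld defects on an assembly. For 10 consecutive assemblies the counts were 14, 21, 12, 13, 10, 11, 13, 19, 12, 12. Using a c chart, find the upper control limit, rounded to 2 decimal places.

c̄ = (14 + 21 + 12 + 13 + 10 + 11 + 13 + 19 + 12 + 12) / 10 = 137 / 10 = 13.7000
UCL = c̄ + 3√c̄ = 13.7000 + 3 × √13.7000 = 13.7000 + 3 × 3.7014 = 24.8041

24.80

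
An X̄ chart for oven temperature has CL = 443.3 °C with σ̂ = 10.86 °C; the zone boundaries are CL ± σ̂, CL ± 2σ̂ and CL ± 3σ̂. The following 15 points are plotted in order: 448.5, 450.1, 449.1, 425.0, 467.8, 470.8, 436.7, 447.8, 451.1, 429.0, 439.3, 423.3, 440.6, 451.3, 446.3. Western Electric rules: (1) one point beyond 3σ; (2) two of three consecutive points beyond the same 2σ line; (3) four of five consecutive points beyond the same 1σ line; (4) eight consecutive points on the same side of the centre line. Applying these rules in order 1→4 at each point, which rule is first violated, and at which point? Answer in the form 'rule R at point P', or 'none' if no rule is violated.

Zone of each point (C = within 1σ̂, B = 1σ̂–2σ̂, A = 2σ̂–3σ̂, * = beyond 3σ̂; sign = side of CL): 1:+C, 2:+C, 3:+C, 4:-B, 5:+A, 6:+A, 7:-C, 8:+C, 9:+C, 10:-B, 11:-C, 12:-B, 13:-C, 14:+C, 15:+C
Rule 2 (two of three consecutive points beyond the same 2σ limit) is satisfied at point 6.

rule 2 at point 6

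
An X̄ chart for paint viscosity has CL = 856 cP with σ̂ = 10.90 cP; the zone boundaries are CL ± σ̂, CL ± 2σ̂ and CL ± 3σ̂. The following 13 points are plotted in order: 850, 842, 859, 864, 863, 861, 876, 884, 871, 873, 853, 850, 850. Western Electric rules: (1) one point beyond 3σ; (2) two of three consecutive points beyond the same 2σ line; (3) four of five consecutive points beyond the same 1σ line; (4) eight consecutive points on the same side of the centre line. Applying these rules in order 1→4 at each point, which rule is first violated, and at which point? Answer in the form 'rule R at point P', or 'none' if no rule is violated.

Zone of each point (C = within 1σ̂, B = 1σ̂–2σ̂, A = 2σ̂–3σ̂, * = beyond 3σ̂; sign = side of CL): 1:-C, 2:-B, 3:+C, 4:+C, 5:+C, 6:+C, 7:+B, 8:+A, 9:+B, 10:+B, 11:-C, 12:-C, 13:-C
Rule 3 (four of five consecutive points beyond the same 1σ limit) is satisfied at point 10.

rule 3 at point 10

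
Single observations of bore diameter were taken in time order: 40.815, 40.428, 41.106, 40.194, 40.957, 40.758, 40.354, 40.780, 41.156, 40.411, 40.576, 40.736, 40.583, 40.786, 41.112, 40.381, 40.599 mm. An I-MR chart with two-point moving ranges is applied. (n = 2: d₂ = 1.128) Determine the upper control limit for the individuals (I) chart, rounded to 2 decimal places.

X̄ = (40.815 + 40.428 + 41.106 + 40.194 + 40.957 + 40.758 + 40.354 + 40.780 + 41.156 + 40.411 + 40.576 + 40.736 + 40.583 + 40.786 + 41.112 + 40.381 + 40.599) / 17 = 40.6901
Moving ranges: 0.387, 0.678, 0.912, 0.763, 0.199, 0.404, 0.426, 0.376, 0.745, 0.165, 0.160, 0.153, 0.203, 0.326, 0.731, 0.218; M̄R̄ = 6.8460 / 16 = 0.4279
UCL = X̄ + 3·M̄R̄/d₂ = 40.6901 + 3 × 0.4279 / 1.128 = 41.8281

41.83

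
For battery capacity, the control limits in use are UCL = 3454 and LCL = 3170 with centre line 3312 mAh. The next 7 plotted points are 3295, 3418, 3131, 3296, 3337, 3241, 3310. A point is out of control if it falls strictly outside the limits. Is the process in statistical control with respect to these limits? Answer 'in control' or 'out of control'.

out of control

Compare each point to [3170, 3454]: sample 3 = 3131 < LCL.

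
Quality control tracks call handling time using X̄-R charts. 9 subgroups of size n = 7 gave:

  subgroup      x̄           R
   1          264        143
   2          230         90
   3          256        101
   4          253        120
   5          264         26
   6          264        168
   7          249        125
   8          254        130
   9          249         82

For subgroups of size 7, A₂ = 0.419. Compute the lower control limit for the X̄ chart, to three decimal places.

207.809

X̄̄ = (264 + 230 + 256 + 253 + 264 + 264 + 249 + 254 + 249) / 9 = 2283.0000 / 9 = 253.6667
R̄ = (143 + 90 + 101 + 120 + 26 + 168 + 125 + 130 + 82) / 9 = 985.0000 / 9 = 109.4444
LCL = X̄̄ − A₂·R̄ = 253.6667 − 0.419 × 109.4444 = 207.8094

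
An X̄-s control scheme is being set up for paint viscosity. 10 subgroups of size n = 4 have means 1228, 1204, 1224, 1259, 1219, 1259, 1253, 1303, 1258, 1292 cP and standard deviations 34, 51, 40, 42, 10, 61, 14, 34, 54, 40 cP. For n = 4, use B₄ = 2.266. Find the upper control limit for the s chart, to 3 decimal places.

86.108

s̄ = (34 + 51 + 40 + 42 + 10 + 61 + 14 + 34 + 54 + 40) / 10 = 38.0000
UCL_s = B₄·s̄ = 2.266 × 38.0000 = 86.1080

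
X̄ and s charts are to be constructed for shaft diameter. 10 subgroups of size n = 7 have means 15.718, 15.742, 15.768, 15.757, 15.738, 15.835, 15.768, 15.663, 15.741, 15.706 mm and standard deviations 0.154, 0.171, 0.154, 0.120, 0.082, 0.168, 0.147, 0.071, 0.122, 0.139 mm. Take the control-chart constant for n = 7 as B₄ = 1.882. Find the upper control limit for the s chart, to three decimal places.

s̄ = (0.154 + 0.171 + 0.154 + 0.120 + 0.082 + 0.168 + 0.147 + 0.071 + 0.122 + 0.139) / 10 = 0.1328
UCL_s = B₄·s̄ = 1.882 × 0.1328 = 0.2499

0.250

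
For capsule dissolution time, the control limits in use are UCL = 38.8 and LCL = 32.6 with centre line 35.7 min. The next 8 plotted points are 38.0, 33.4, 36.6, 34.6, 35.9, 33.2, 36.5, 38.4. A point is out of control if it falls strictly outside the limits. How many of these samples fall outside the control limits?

All 8 points lie within [32.6, 38.8].

0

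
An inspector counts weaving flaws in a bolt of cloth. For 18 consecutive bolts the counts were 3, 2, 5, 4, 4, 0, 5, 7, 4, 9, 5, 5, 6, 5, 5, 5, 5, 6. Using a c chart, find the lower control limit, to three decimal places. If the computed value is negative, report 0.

c̄ = (3 + 2 + 5 + 4 + 4 + 0 + 5 + 7 + 4 + 9 + 5 + 5 + 6 + 5 + 5 + 5 + 5 + 6) / 18 = 85 / 18 = 4.7222
LCL = c̄ − 3√c̄ = 4.7222 − 3 × 2.1731 = -1.7970 → 0 (cannot be negative)

0.000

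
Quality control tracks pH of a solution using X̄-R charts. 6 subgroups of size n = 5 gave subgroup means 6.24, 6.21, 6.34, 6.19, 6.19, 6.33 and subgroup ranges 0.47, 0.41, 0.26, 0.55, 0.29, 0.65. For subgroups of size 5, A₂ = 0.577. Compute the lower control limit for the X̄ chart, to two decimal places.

6.00

X̄̄ = (6.24 + 6.21 + 6.34 + 6.19 + 6.19 + 6.33) / 6 = 37.5000 / 6 = 6.2500
R̄ = (0.47 + 0.41 + 0.26 + 0.55 + 0.29 + 0.65) / 6 = 2.6300 / 6 = 0.4383
LCL = X̄̄ − A₂·R̄ = 6.2500 − 0.577 × 0.4383 = 5.9971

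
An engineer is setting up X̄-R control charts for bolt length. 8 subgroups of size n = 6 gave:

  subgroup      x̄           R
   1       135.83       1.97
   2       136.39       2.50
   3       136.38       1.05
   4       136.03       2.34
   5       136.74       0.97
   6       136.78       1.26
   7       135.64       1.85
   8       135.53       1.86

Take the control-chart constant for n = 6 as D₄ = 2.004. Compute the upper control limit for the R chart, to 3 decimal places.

3.457

R̄ = (1.97 + 2.50 + 1.05 + 2.34 + 0.97 + 1.26 + 1.85 + 1.86) / 8 = 13.8000 / 8 = 1.7250
UCL_R = D₄·R̄ = 2.004 × 1.7250 = 3.4569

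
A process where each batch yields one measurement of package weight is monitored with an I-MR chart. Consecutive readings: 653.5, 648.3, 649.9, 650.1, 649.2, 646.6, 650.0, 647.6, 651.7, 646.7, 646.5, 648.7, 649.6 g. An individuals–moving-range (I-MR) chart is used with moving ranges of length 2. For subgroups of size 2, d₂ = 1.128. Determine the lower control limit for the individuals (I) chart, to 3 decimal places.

X̄ = (653.5 + 648.3 + 649.9 + 650.1 + 649.2 + 646.6 + 650.0 + 647.6 + 651.7 + 646.7 + 646.5 + 648.7 + 649.6) / 13 = 649.1077
Moving ranges: 5.2, 1.6, 0.2, 0.9, 2.6, 3.4, 2.4, 4.1, 5.0, 0.2, 2.2, 0.9; M̄R̄ = 28.7000 / 12 = 2.3917
LCL = X̄ − 3·M̄R̄/d₂ = 649.1077 − 3 × 2.3917 / 1.128 = 642.7469

642.747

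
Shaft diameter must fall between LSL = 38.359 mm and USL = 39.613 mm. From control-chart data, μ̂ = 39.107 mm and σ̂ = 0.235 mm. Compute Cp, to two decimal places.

0.89

Cp = (USL − LSL) / (6σ̂) = (39.613 − 38.359) / (6 × 0.235) = 1.2540 / 1.4100 = 0.8894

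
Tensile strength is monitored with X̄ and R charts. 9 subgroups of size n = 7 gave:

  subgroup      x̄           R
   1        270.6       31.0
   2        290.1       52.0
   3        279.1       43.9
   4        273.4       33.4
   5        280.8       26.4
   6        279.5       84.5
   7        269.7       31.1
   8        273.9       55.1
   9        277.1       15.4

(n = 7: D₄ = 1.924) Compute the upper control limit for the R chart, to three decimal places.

R̄ = (31.0 + 52.0 + 43.9 + 33.4 + 26.4 + 84.5 + 31.1 + 55.1 + 15.4) / 9 = 372.8000 / 9 = 41.4222
UCL_R = D₄·R̄ = 1.924 × 41.4222 = 79.6964

79.696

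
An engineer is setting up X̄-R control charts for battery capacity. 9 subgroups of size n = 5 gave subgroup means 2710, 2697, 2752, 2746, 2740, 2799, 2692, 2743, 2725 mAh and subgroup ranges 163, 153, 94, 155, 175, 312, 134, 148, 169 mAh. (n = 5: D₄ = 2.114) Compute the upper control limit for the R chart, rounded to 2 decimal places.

353.04

R̄ = (163 + 153 + 94 + 155 + 175 + 312 + 134 + 148 + 169) / 9 = 1503.0000 / 9 = 167.0000
UCL_R = D₄·R̄ = 2.114 × 167.0000 = 353.0380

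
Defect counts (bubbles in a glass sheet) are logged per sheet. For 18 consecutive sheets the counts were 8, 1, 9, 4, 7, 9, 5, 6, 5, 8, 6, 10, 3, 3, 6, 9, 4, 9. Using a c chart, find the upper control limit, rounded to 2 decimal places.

c̄ = (8 + 1 + 9 + 4 + 7 + 9 + 5 + 6 + 5 + 8 + 6 + 10 + 3 + 3 + 6 + 9 + 4 + 9) / 18 = 112 / 18 = 6.2222
UCL = c̄ + 3√c̄ = 6.2222 + 3 × √6.2222 = 6.2222 + 3 × 2.4944 = 13.7055

13.71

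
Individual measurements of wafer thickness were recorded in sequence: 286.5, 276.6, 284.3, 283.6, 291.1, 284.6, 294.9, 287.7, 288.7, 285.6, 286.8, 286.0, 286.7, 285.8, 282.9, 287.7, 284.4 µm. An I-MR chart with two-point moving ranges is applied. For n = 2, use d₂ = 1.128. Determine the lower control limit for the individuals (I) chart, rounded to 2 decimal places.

274.73

X̄ = (286.5 + 276.6 + 284.3 + 283.6 + 291.1 + 284.6 + 294.9 + 287.7 + 288.7 + 285.6 + 286.8 + 286.0 + 286.7 + 285.8 + 282.9 + 287.7 + 284.4) / 17 = 286.1118
Moving ranges: 9.9, 7.7, 0.7, 7.5, 6.5, 10.3, 7.2, 1.0, 3.1, 1.2, 0.8, 0.7, 0.9, 2.9, 4.8, 3.3; M̄R̄ = 68.5000 / 16 = 4.2812
LCL = X̄ − 3·M̄R̄/d₂ = 286.1118 − 3 × 4.2812 / 1.128 = 274.7255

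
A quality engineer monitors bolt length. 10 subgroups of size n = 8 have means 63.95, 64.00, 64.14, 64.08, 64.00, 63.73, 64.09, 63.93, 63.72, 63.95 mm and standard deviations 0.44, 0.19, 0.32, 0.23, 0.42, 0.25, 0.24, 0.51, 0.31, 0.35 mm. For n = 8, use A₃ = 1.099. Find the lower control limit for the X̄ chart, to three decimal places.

X̄̄ = (63.95 + 64.00 + 64.14 + 64.08 + 64.00 + 63.73 + 64.09 + 63.93 + 63.72 + 63.95) / 10 = 63.9590
s̄ = (0.44 + 0.19 + 0.32 + 0.23 + 0.42 + 0.25 + 0.24 + 0.51 + 0.31 + 0.35) / 10 = 0.3260
LCL = X̄̄ − A₃·s̄ = 63.9590 − 1.099 × 0.3260 = 63.6007

63.601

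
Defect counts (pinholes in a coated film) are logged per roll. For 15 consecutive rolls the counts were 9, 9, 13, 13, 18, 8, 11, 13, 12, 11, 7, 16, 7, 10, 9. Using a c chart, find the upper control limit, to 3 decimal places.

21.047

c̄ = (9 + 9 + 13 + 13 + 18 + 8 + 11 + 13 + 12 + 11 + 7 + 16 + 7 + 10 + 9) / 15 = 166 / 15 = 11.0667
UCL = c̄ + 3√c̄ = 11.0667 + 3 × √11.0667 = 11.0667 + 3 × 3.3267 = 21.0466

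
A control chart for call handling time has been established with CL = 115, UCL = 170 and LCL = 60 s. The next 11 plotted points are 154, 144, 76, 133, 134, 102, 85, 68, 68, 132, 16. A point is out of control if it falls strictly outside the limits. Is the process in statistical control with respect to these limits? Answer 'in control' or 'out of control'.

Compare each point to [60, 170]: sample 11 = 16 < LCL.

out of control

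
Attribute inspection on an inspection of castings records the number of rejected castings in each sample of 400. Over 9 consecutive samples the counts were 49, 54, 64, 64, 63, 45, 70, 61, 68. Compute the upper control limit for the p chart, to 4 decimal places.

p̄ = Σdᵢ / (k·n) = 538 / (9 × 400) = 0.14944
UCL = p̄ + 3·√(p̄(1−p̄)/n) = 0.14944 + 3 × √(0.14944×0.85056/400) = 0.14944 + 3 × 0.01783 = 0.20292

0.2029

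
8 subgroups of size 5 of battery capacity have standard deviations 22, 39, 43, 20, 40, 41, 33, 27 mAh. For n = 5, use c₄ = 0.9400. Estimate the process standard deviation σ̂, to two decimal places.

35.24

s̄ = (22 + 39 + 43 + 20 + 40 + 41 + 33 + 27) / 8 = 33.1250
σ̂ = s̄ / c₄ = 33.1250 / 0.9400 = 35.2394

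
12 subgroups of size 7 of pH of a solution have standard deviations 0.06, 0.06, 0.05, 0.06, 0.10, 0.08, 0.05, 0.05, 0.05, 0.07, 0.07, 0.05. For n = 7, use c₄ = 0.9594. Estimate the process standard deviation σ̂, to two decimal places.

s̄ = (0.06 + 0.06 + 0.05 + 0.06 + 0.10 + 0.08 + 0.05 + 0.05 + 0.05 + 0.07 + 0.07 + 0.05) / 12 = 0.0625
σ̂ = s̄ / c₄ = 0.0625 / 0.9594 = 0.0651

0.07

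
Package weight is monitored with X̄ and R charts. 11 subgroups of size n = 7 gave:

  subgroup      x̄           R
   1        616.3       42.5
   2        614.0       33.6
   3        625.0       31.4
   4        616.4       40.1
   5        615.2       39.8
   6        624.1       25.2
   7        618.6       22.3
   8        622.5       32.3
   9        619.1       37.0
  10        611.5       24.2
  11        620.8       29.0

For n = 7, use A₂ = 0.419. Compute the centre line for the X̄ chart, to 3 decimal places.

618.500

X̄̄ = (616.3 + 614.0 + 625.0 + 616.4 + 615.2 + 624.1 + 618.6 + 622.5 + 619.1 + 611.5 + 620.8) / 11 = 6803.5000 / 11 = 618.5000
CL = X̄̄ = 618.5000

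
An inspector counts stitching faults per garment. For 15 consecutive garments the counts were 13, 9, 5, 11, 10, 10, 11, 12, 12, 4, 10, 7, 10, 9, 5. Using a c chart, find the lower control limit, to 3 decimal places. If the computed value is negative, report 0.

c̄ = (13 + 9 + 5 + 11 + 10 + 10 + 11 + 12 + 12 + 4 + 10 + 7 + 10 + 9 + 5) / 15 = 138 / 15 = 9.2000
LCL = c̄ − 3√c̄ = 9.2000 − 3 × 3.0332 = 0.1005

0.101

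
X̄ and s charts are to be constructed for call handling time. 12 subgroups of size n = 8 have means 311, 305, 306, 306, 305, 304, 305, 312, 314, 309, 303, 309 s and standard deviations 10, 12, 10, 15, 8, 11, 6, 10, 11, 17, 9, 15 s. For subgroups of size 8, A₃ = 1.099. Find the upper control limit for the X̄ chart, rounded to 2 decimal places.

X̄̄ = (311 + 305 + 306 + 306 + 305 + 304 + 305 + 312 + 314 + 309 + 303 + 309) / 12 = 307.4167
s̄ = (10 + 12 + 10 + 15 + 8 + 11 + 6 + 10 + 11 + 17 + 9 + 15) / 12 = 11.1667
UCL = X̄̄ + A₃·s̄ = 307.4167 + 1.099 × 11.1667 = 319.6888

319.69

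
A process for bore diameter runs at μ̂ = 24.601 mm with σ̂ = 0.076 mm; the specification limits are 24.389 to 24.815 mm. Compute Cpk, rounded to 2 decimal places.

0.93

Cpu = (USL − μ̂) / (3σ̂) = (24.815 − 24.601) / (3 × 0.076) = 0.9386; Cpl = (μ̂ − LSL) / (3σ̂) = (24.601 − 24.389) / (3 × 0.076) = 0.9298; Cpk = min(Cpu, Cpl) = 0.9298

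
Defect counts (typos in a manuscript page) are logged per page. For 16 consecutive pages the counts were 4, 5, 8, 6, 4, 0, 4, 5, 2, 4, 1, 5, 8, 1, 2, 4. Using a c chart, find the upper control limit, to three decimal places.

9.890

c̄ = (4 + 5 + 8 + 6 + 4 + 0 + 4 + 5 + 2 + 4 + 1 + 5 + 8 + 1 + 2 + 4) / 16 = 63 / 16 = 3.9375
UCL = c̄ + 3√c̄ = 3.9375 + 3 × √3.9375 = 3.9375 + 3 × 1.9843 = 9.8904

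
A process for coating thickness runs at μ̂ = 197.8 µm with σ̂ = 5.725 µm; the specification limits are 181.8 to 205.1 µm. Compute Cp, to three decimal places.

0.678

Cp = (USL − LSL) / (6σ̂) = (205.1 − 181.8) / (6 × 5.725) = 23.3000 / 34.3500 = 0.6783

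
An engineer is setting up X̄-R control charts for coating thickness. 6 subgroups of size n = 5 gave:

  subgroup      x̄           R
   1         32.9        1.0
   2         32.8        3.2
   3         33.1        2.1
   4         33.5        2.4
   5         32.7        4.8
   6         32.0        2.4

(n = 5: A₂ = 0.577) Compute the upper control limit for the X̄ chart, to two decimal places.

34.36

X̄̄ = (32.9 + 32.8 + 33.1 + 33.5 + 32.7 + 32.0) / 6 = 197.0000 / 6 = 32.8333
R̄ = (1.0 + 3.2 + 2.1 + 2.4 + 4.8 + 2.4) / 6 = 15.9000 / 6 = 2.6500
UCL = X̄̄ + A₂·R̄ = 32.8333 + 0.577 × 2.6500 = 34.3624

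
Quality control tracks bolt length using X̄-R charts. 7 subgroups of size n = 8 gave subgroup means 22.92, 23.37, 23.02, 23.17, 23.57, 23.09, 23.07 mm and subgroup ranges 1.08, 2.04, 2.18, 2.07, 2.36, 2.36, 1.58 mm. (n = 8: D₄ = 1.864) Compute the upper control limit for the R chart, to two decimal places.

R̄ = (1.08 + 2.04 + 2.18 + 2.07 + 2.36 + 2.36 + 1.58) / 7 = 13.6700 / 7 = 1.9529
UCL_R = D₄·R̄ = 1.864 × 1.9529 = 3.6401

3.64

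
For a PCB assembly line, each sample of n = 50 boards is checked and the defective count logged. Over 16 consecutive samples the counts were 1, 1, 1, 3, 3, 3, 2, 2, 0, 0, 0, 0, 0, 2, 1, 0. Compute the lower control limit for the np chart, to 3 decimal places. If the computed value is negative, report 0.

0.000

p̄ = Σdᵢ / (k·n) = 19 / (16 × 50) = 0.02375
LCL = np̄ − 3·√(np̄(1−p̄)) = 1.1875 − 3 × 1.0767 = -2.0426 → 0 (negative, so LCL = 0)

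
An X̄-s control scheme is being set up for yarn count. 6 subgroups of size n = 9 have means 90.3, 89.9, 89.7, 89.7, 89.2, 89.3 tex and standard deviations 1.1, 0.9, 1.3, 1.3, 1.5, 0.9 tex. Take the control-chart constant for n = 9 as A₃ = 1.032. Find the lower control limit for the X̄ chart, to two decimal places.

88.48

X̄̄ = (90.3 + 89.9 + 89.7 + 89.7 + 89.2 + 89.3) / 6 = 89.6833
s̄ = (1.1 + 0.9 + 1.3 + 1.3 + 1.5 + 0.9) / 6 = 1.1667
LCL = X̄̄ − A₃·s̄ = 89.6833 − 1.032 × 1.1667 = 88.4793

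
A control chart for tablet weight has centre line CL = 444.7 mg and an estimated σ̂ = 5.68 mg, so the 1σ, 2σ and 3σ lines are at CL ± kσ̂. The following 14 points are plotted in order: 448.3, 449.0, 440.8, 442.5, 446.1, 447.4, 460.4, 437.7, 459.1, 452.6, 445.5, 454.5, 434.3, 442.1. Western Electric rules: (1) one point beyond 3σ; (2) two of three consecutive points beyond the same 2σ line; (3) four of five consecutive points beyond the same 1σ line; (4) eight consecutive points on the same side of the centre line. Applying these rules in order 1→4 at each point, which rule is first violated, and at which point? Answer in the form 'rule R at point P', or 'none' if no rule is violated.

rule 2 at point 9

Zone of each point (C = within 1σ̂, B = 1σ̂–2σ̂, A = 2σ̂–3σ̂, * = beyond 3σ̂; sign = side of CL): 1:+C, 2:+C, 3:-C, 4:-C, 5:+C, 6:+C, 7:+A, 8:-B, 9:+A, 10:+B, 11:+C, 12:+B, 13:-B, 14:-C
Rule 2 (two of three consecutive points beyond the same 2σ limit) is satisfied at point 9.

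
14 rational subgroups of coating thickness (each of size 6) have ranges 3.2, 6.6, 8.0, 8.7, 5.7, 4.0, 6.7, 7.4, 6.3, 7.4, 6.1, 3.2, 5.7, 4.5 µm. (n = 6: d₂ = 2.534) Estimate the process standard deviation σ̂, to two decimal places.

2.35

R̄ = (3.2 + 6.6 + 8.0 + 8.7 + 5.7 + 4.0 + 6.7 + 7.4 + 6.3 + 7.4 + 6.1 + 3.2 + 5.7 + 4.5) / 14 = 5.9643
σ̂ = R̄ / d₂ = 5.9643 / 2.534 = 2.3537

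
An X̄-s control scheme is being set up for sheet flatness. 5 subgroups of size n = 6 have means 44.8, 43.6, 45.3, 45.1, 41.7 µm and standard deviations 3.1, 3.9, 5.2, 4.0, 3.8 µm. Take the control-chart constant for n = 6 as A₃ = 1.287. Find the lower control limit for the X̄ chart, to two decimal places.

38.95

X̄̄ = (44.8 + 43.6 + 45.3 + 45.1 + 41.7) / 5 = 44.1000
s̄ = (3.1 + 3.9 + 5.2 + 4.0 + 3.8) / 5 = 4.0000
LCL = X̄̄ − A₃·s̄ = 44.1000 − 1.287 × 4.0000 = 38.9520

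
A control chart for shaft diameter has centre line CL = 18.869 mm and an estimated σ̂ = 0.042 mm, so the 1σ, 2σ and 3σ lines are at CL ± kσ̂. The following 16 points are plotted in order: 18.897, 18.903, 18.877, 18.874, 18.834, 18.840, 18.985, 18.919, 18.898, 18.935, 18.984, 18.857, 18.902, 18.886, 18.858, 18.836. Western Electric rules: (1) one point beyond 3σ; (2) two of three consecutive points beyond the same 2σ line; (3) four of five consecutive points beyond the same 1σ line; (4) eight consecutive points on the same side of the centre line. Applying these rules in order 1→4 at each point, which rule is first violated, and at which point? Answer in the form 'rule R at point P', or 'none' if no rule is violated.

rule 3 at point 11

Zone of each point (C = within 1σ̂, B = 1σ̂–2σ̂, A = 2σ̂–3σ̂, * = beyond 3σ̂; sign = side of CL): 1:+C, 2:+C, 3:+C, 4:+C, 5:-C, 6:-C, 7:+A, 8:+B, 9:+C, 10:+B, 11:+A, 12:-C, 13:+C, 14:+C, 15:-C, 16:-C
Rule 3 (four of five consecutive points beyond the same 1σ limit) is satisfied at point 11.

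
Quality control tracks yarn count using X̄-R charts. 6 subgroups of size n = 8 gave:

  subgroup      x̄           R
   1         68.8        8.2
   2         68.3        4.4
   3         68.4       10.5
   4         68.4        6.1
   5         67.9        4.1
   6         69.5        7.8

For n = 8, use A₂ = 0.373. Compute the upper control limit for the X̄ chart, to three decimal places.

71.105

X̄̄ = (68.8 + 68.3 + 68.4 + 68.4 + 67.9 + 69.5) / 6 = 411.3000 / 6 = 68.5500
R̄ = (8.2 + 4.4 + 10.5 + 6.1 + 4.1 + 7.8) / 6 = 41.1000 / 6 = 6.8500
UCL = X̄̄ + A₂·R̄ = 68.5500 + 0.373 × 6.8500 = 71.1050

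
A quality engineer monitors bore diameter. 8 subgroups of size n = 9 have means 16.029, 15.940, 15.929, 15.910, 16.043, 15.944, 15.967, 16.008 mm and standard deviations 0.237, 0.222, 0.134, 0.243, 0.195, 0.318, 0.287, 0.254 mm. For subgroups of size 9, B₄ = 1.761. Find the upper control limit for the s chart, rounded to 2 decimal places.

s̄ = (0.237 + 0.222 + 0.134 + 0.243 + 0.195 + 0.318 + 0.287 + 0.254) / 8 = 0.2362
UCL_s = B₄·s̄ = 1.761 × 0.2362 = 0.4160

0.42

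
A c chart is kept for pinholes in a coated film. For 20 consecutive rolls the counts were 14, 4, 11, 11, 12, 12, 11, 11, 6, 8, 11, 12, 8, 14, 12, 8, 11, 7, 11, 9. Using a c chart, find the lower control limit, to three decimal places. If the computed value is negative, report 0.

0.592

c̄ = (14 + 4 + 11 + 11 + 12 + 12 + 11 + 11 + 6 + 8 + 11 + 12 + 8 + 14 + 12 + 8 + 11 + 7 + 11 + 9) / 20 = 203 / 20 = 10.1500
LCL = c̄ − 3√c̄ = 10.1500 − 3 × 3.1859 = 0.5923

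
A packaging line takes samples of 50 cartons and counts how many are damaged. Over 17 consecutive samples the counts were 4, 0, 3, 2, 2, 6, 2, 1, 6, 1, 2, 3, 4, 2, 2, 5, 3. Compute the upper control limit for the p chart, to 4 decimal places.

0.1544

p̄ = Σdᵢ / (k·n) = 48 / (17 × 50) = 0.05647
UCL = p̄ + 3·√(p̄(1−p̄)/n) = 0.05647 + 3 × √(0.05647×0.94353/50) = 0.05647 + 3 × 0.03264 = 0.15440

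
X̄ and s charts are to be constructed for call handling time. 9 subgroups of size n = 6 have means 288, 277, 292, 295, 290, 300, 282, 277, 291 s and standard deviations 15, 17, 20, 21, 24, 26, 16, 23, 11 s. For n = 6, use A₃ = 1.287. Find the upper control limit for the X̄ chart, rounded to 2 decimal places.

X̄̄ = (288 + 277 + 292 + 295 + 290 + 300 + 282 + 277 + 291) / 9 = 288.0000
s̄ = (15 + 17 + 20 + 21 + 24 + 26 + 16 + 23 + 11) / 9 = 19.2222
UCL = X̄̄ + A₃·s̄ = 288.0000 + 1.287 × 19.2222 = 312.7390

312.74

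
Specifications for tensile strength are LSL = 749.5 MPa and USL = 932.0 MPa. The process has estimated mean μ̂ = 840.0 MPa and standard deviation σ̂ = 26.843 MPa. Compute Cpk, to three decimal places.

1.124

Cpu = (USL − μ̂) / (3σ̂) = (932.0 − 840.0) / (3 × 26.843) = 1.1424; Cpl = (μ̂ − LSL) / (3σ̂) = (840.0 − 749.5) / (3 × 26.843) = 1.1238; Cpk = min(Cpu, Cpl) = 1.1238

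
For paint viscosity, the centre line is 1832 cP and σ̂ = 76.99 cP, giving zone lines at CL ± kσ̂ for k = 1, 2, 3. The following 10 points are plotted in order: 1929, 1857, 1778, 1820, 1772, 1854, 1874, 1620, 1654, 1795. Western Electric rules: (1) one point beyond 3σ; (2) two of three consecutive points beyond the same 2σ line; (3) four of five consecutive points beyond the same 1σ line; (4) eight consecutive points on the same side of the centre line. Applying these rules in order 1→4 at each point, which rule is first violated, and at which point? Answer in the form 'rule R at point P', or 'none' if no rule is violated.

Zone of each point (C = within 1σ̂, B = 1σ̂–2σ̂, A = 2σ̂–3σ̂, * = beyond 3σ̂; sign = side of CL): 1:+B, 2:+C, 3:-C, 4:-C, 5:-C, 6:+C, 7:+C, 8:-A, 9:-A, 10:-C
Rule 2 (two of three consecutive points beyond the same 2σ limit) is satisfied at point 9.

rule 2 at point 9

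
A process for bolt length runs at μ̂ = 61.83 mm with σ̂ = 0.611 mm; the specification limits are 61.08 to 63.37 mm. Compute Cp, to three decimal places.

0.625

Cp = (USL − LSL) / (6σ̂) = (63.37 − 61.08) / (6 × 0.611) = 2.2900 / 3.6660 = 0.6247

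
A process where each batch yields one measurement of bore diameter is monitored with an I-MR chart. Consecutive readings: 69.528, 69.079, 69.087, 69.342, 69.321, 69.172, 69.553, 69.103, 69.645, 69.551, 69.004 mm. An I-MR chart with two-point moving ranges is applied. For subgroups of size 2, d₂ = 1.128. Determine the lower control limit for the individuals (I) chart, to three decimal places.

X̄ = (69.528 + 69.079 + 69.087 + 69.342 + 69.321 + 69.172 + 69.553 + 69.103 + 69.645 + 69.551 + 69.004) / 11 = 69.3077
Moving ranges: 0.449, 0.008, 0.255, 0.021, 0.149, 0.381, 0.450, 0.542, 0.094, 0.547; M̄R̄ = 2.8960 / 10 = 0.2896
LCL = X̄ − 3·M̄R̄/d₂ = 69.3077 − 3 × 0.2896 / 1.128 = 68.5375

68.538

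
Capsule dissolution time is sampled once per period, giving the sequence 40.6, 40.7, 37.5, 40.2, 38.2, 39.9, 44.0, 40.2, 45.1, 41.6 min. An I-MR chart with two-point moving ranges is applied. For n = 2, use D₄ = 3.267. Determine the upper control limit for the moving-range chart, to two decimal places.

Moving ranges: 0.1, 3.2, 2.7, 2.0, 1.7, 4.1, 3.8, 4.9, 3.5; M̄R̄ = 26.0000 / 9 = 2.8889
UCL_MR = D₄·M̄R̄ = 3.267 × 2.8889 = 9.4380

9.44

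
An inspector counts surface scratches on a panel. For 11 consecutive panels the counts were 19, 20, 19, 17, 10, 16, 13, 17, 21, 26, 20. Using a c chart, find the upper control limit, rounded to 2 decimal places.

30.73

c̄ = (19 + 20 + 19 + 17 + 10 + 16 + 13 + 17 + 21 + 26 + 20) / 11 = 198 / 11 = 18.0000
UCL = c̄ + 3√c̄ = 18.0000 + 3 × √18.0000 = 18.0000 + 3 × 4.2426 = 30.7279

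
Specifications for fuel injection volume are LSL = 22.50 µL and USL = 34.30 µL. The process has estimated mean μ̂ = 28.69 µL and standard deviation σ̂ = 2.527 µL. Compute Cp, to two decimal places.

0.78

Cp = (USL − LSL) / (6σ̂) = (34.30 − 22.50) / (6 × 2.527) = 11.8000 / 15.1620 = 0.7783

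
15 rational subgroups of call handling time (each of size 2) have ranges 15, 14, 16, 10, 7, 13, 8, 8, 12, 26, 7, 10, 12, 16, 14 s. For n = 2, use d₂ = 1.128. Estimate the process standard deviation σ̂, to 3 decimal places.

11.111

R̄ = (15 + 14 + 16 + 10 + 7 + 13 + 8 + 8 + 12 + 26 + 7 + 10 + 12 + 16 + 14) / 15 = 12.5333
σ̂ = R̄ / d₂ = 12.5333 / 1.128 = 11.1111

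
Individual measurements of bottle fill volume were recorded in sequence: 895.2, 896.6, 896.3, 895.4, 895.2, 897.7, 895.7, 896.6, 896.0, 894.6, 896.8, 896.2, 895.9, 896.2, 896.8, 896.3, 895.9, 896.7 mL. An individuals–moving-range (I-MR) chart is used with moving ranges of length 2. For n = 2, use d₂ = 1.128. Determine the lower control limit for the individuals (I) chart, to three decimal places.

893.629

X̄ = (895.2 + 896.6 + 896.3 + 895.4 + 895.2 + 897.7 + 895.7 + 896.6 + 896.0 + 894.6 + 896.8 + 896.2 + 895.9 + 896.2 + 896.8 + 896.3 + 895.9 + 896.7) / 18 = 896.1167
Moving ranges: 1.4, 0.3, 0.9, 0.2, 2.5, 2.0, 0.9, 0.6, 1.4, 2.2, 0.6, 0.3, 0.3, 0.6, 0.5, 0.4, 0.8; M̄R̄ = 15.9000 / 17 = 0.9353
LCL = X̄ − 3·M̄R̄/d₂ = 896.1167 − 3 × 0.9353 / 1.128 = 893.6292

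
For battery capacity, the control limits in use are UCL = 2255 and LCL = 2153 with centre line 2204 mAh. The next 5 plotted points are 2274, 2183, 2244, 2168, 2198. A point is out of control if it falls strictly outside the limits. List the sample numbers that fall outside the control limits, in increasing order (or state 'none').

Compare each point to [2153, 2255]: sample 1 = 2274 > UCL.

1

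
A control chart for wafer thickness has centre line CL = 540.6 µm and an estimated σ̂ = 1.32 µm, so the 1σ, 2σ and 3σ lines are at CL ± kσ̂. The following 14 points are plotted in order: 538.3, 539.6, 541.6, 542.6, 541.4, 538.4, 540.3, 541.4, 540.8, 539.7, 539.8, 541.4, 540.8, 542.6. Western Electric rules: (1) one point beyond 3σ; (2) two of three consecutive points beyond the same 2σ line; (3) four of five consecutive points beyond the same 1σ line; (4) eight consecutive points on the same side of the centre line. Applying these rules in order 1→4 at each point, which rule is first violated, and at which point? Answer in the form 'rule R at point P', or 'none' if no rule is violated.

none

Zone of each point (C = within 1σ̂, B = 1σ̂–2σ̂, A = 2σ̂–3σ̂, * = beyond 3σ̂; sign = side of CL): 1:-B, 2:-C, 3:+C, 4:+B, 5:+C, 6:-B, 7:-C, 8:+C, 9:+C, 10:-C, 11:-C, 12:+C, 13:+C, 14:+B
No rule fires across all 14 points.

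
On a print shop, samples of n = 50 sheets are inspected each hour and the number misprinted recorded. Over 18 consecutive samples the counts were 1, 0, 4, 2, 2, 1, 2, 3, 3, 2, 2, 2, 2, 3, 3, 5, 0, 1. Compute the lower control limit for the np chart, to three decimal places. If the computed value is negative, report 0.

0.000

p̄ = Σdᵢ / (k·n) = 38 / (18 × 50) = 0.04222
LCL = np̄ − 3·√(np̄(1−p̄)) = 2.1111 − 3 × 1.4220 = -2.1548 → 0 (negative, so LCL = 0)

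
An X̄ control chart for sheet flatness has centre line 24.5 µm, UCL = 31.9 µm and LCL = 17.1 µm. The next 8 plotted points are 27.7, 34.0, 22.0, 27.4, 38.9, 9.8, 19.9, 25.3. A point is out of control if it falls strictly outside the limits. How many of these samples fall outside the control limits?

3

Compare each point to [17.1, 31.9]: sample 2 = 34.0 > UCL; sample 5 = 38.9 > UCL; sample 6 = 9.8 < LCL.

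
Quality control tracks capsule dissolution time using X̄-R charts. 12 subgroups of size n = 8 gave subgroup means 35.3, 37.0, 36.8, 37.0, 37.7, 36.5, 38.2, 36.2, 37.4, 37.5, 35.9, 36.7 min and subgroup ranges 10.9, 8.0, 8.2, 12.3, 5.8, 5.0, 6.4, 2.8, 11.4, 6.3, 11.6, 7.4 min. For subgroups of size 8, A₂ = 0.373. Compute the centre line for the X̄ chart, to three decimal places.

X̄̄ = (35.3 + 37.0 + 36.8 + 37.0 + 37.7 + 36.5 + 38.2 + 36.2 + 37.4 + 37.5 + 35.9 + 36.7) / 12 = 442.2000 / 12 = 36.8500
CL = X̄̄ = 36.8500

36.850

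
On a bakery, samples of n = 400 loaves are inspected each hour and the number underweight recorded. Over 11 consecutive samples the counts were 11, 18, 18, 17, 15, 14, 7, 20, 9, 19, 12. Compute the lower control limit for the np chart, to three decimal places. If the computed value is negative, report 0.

p̄ = Σdᵢ / (k·n) = 160 / (11 × 400) = 0.03636
LCL = np̄ − 3·√(np̄(1−p̄)) = 14.5455 − 3 × 3.7439 = 3.3139

3.314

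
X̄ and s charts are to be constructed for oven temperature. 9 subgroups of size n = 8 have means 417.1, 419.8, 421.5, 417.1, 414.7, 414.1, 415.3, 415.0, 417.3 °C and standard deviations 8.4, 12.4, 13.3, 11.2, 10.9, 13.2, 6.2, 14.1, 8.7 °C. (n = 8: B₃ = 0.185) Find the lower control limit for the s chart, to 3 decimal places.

s̄ = (8.4 + 12.4 + 13.3 + 11.2 + 10.9 + 13.2 + 6.2 + 14.1 + 8.7) / 9 = 10.9333
LCL_s = B₃·s̄ = 0.185 × 10.9333 = 2.0227

2.023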